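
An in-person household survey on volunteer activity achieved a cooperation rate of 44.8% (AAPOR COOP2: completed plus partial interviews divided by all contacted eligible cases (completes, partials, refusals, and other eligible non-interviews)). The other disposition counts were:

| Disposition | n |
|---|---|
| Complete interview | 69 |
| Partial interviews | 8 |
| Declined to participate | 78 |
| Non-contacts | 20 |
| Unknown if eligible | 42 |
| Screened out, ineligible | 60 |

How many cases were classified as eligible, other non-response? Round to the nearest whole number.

Top: 69 + 8 = 77
COOP2 = 77 / D = 0.448
D = 77 / 0.448 = 171.9
Other denominator terms total 155
eligible, other non-response = 171.9 − 155 ≈ 17

17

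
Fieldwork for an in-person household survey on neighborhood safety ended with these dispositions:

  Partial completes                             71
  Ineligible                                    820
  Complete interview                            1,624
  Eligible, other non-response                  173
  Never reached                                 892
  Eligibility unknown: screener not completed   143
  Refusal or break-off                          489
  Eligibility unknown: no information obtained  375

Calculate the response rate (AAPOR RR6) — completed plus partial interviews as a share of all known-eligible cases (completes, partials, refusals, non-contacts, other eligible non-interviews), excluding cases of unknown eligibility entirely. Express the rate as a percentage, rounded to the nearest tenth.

52.2%

Eligibility not determined = 143 + 375 = 518
Top: 1624 + 71 = 1695
Denominator: 1624 + 71 + 489 + 892 + 173 = 3249
RR6 = 1695 / 3249 = 0.5217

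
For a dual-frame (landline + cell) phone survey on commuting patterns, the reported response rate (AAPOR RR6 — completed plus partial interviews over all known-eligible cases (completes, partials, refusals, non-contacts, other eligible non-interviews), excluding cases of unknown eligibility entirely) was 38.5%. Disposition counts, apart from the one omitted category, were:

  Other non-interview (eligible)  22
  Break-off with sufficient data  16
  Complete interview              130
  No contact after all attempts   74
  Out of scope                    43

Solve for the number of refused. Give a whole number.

Top → 130 + 16 = 146
RR6 = 146 / D = 0.385
D = 146 / 0.385 = 379.2
Rest of base = 242
refused = 379.2 − 242 ≈ 137

137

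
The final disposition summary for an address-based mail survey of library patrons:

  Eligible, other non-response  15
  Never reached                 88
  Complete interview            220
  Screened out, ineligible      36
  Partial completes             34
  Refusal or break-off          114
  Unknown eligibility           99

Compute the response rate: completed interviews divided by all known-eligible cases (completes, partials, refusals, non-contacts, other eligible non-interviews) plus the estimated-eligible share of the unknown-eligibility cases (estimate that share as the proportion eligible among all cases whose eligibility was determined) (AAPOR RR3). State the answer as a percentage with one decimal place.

Num → 220
Known eligible → 220 + 34 + 114 + 88 + 15 = 471
e = 471 / (471 + 36) = 471 / 507 = 0.9290
e × U → 0.9290 × 99 = 91.97
Denominator → 471 + 91.97 = 562.97
RR3 = 220 / 562.97 = 0.3908

39.1%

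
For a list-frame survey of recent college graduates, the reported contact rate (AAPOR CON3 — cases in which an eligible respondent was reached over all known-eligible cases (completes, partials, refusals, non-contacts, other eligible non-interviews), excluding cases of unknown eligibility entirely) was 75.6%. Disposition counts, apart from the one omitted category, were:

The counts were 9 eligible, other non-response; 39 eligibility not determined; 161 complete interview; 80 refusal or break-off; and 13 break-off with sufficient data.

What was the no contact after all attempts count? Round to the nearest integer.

Top → 161 + 13 + 80 + 9 = 263
CON3 = 263 / D = 0.756
D = 263 / 0.756 = 347.9
Remaining denominator categories sum to 263
no contact after all attempts = 347.9 − 263 ≈ 85

85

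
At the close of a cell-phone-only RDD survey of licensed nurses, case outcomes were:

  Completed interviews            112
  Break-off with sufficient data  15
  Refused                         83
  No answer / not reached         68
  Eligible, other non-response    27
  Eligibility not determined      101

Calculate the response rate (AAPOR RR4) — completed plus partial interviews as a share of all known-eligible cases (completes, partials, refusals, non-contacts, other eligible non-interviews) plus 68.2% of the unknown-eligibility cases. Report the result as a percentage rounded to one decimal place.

34.0%

Numerator: 112 + 15 = 127
Eligible (known): 112 + 15 + 83 + 68 + 27 = 305
e × U: 0.6820 × 101 = 68.88
Denominator: 305 + 68.88 = 373.88
RR4 = 127 / 373.88 = 0.3397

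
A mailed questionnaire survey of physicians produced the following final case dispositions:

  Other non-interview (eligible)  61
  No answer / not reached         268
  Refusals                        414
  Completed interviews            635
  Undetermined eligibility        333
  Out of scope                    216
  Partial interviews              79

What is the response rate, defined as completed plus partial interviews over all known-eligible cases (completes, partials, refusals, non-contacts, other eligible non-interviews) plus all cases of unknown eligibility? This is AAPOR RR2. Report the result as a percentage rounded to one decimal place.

39.9%

Top → 635 + 79 = 714
Denom → 635 + 79 + 414 + 268 + 61 + 333 = 1790
RR2 = 714 / 1790 = 0.3989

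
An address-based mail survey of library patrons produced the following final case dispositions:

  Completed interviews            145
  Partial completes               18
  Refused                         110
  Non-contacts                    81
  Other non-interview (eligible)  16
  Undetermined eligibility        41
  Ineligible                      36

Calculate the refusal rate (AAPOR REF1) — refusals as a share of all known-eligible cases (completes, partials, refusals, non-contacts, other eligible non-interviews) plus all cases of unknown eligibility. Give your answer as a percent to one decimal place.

Numerator → 110
Denom → 145 + 18 + 110 + 81 + 16 + 41 = 411
REF1 = 110 / 411 = 0.2676

26.8%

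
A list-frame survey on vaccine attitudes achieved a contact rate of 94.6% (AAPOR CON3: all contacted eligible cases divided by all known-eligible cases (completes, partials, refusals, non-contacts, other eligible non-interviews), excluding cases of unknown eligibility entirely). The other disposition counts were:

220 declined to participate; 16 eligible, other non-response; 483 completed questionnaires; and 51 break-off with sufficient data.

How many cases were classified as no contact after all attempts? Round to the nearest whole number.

44

Top = 483 + 51 + 220 + 16 = 770
CON3 = 770 / D = 0.946
D = 770 / 0.946 = 814.0
Other denominator terms total 770
no contact after all attempts = 814.0 − 770 ≈ 44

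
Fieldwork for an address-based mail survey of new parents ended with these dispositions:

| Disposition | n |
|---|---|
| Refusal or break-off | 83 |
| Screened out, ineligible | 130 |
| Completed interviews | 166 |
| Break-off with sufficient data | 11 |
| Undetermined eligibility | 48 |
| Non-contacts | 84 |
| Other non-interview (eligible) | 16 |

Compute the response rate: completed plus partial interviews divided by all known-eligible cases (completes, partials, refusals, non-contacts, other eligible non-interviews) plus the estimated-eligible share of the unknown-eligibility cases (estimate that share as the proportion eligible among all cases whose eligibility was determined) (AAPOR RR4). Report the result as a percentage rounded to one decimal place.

44.8%

Top: 166 + 11 = 177
Known eligible: 166 + 11 + 83 + 84 + 16 = 360
e = 360 / (360 + 130) = 360 / 490 = 0.7347
e × U: 0.7347 × 48 = 35.27
Base: 360 + 35.27 = 395.27
RR4 = 177 / 395.27 = 0.4478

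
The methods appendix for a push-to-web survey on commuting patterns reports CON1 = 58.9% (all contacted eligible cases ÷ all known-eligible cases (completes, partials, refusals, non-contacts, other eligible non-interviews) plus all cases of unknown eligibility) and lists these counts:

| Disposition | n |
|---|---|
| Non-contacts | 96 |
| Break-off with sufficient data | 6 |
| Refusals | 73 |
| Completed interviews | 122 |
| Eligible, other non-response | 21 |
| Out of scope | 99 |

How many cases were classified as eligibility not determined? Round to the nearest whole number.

59

Num → 122 + 6 + 73 + 21 = 222
CON1 = 222 / D = 0.589
D = 222 / 0.589 = 376.9
Remaining denominator categories sum to 318
eligibility not determined = 376.9 − 318 ≈ 59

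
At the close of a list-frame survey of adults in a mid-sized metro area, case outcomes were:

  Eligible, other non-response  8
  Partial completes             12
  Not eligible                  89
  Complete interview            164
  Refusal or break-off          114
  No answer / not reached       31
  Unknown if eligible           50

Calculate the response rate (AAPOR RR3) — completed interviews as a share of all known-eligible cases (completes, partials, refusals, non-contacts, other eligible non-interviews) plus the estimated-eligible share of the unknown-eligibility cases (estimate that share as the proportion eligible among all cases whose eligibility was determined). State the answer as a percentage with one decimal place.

Num = 164
Determined eligible = 164 + 12 + 114 + 31 + 8 = 329
e = 329 / (329 + 89) = 329 / 418 = 0.7871
Eligible share of unknowns = 0.7871 × 50 = 39.36
Denominator = 329 + 39.36 = 368.36
RR3 = 164 / 368.36 = 0.4452

44.5%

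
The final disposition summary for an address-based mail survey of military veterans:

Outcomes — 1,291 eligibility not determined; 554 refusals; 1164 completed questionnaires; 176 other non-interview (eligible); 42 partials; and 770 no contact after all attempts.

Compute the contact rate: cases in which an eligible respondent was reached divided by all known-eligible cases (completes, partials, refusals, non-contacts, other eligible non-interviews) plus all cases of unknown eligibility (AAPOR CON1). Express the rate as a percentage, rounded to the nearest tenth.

48.4%

Numerator = 1164 + 42 + 554 + 176 = 1936
Denominator = 1164 + 42 + 554 + 770 + 176 + 1291 = 3997
CON1 = 1936 / 3997 = 0.4844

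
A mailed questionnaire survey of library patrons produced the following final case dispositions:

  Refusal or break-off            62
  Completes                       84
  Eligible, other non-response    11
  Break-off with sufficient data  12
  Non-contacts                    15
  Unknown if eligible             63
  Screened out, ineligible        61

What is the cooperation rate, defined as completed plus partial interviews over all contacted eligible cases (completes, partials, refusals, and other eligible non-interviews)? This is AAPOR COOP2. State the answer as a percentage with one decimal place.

56.8%

Numerator = 84 + 12 = 96
Base = 84 + 12 + 62 + 11 = 169
COOP2 = 96 / 169 = 0.5680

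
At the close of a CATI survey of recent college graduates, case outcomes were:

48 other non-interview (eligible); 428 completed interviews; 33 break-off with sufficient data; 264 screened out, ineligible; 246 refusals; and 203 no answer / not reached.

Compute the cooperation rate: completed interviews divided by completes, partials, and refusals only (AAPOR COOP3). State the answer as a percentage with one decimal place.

60.5%

Top: 428
Denominator: 428 + 33 + 246 = 707
COOP3 = 428 / 707 = 0.6054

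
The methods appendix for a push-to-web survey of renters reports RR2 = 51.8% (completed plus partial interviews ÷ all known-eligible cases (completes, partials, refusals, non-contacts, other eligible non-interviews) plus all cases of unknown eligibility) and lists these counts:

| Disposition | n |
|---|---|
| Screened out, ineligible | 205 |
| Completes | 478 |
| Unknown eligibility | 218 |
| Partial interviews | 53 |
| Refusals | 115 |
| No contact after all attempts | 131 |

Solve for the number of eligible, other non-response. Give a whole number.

30

Num = 478 + 53 = 531
RR2 = 531 / D = 0.518
D = 531 / 0.518 = 1025.1
Remaining denominator categories sum to 995
eligible, other non-response = 1025.1 − 995 ≈ 30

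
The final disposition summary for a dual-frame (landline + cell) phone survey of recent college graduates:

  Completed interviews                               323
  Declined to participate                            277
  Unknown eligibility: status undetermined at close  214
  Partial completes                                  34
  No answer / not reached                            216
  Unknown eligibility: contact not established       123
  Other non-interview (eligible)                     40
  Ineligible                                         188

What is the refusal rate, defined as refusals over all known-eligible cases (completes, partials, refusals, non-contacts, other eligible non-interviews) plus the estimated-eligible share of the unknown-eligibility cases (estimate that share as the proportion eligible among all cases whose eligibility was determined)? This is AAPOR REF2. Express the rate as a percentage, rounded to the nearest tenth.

23.7%

Undetermined eligibility = 123 + 214 = 337
Num → 277
Eligible (known) → 323 + 34 + 277 + 216 + 40 = 890
e = 890 / (890 + 188) = 890 / 1078 = 0.8256
Eligible share of unknowns → 0.8256 × 337 = 278.23
Denom → 890 + 278.23 = 1168.23
REF2 = 277 / 1168.23 = 0.2371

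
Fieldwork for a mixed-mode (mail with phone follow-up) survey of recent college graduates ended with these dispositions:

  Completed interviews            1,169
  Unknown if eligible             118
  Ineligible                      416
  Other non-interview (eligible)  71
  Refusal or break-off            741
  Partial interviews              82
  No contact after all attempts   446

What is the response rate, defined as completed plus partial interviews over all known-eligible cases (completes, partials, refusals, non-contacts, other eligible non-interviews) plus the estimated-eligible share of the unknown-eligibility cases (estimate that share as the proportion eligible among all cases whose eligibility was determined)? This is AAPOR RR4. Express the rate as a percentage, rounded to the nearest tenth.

Top = 1169 + 82 = 1251
Determined eligible = 1169 + 82 + 741 + 446 + 71 = 2509
e = 2509 / (2509 + 416) = 2509 / 2925 = 0.8578
e × U = 0.8578 × 118 = 101.22
Denom = 2509 + 101.22 = 2610.22
RR4 = 1251 / 2610.22 = 0.4793

47.9%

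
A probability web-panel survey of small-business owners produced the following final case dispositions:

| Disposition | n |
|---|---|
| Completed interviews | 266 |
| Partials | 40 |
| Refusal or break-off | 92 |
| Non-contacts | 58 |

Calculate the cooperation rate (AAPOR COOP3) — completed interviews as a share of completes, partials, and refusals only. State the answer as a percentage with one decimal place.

Numerator → 266
Denom → 266 + 40 + 92 = 398
COOP3 = 266 / 398 = 0.6683

66.8%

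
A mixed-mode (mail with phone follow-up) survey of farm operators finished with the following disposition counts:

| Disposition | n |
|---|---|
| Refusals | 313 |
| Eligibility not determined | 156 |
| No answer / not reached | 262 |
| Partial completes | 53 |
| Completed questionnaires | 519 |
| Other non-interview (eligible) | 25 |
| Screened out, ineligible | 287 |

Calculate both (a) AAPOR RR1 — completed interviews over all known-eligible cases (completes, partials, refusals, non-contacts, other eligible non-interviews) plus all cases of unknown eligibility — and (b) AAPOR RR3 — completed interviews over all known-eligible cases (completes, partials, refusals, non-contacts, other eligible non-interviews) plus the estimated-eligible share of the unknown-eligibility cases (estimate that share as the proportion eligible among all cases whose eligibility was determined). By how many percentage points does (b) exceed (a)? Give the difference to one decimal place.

Numerator = 519
Denom = 519 + 53 + 313 + 262 + 25 + 156 = 1328
RR1 = 519 / 1328 = 0.3908
Known eligible = 519 + 53 + 313 + 262 + 25 = 1172
e = 1172 / (1172 + 287) = 1172 / 1459 = 0.8033
Eligible share of unknowns = 0.8033 × 156 = 125.31
Denom = 1172 + 125.31 = 1297.31
RR3 = 519 / 1297.31 = 0.4001
Difference = 40.01 − 39.08 = 0.93 percentage points

0.9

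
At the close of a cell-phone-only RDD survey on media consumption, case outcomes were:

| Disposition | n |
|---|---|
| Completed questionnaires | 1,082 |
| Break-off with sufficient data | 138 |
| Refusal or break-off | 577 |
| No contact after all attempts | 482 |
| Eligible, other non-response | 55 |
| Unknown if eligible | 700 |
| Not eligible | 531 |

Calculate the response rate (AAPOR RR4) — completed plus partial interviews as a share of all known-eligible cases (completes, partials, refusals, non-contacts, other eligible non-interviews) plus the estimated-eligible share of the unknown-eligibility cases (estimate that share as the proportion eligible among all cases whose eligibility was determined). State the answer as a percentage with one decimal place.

42.0%

Num → 1082 + 138 = 1220
Determined eligible → 1082 + 138 + 577 + 482 + 55 = 2334
e = 2334 / (2334 + 531) = 2334 / 2865 = 0.8147
e × U → 0.8147 × 700 = 570.29
Base → 2334 + 570.29 = 2904.29
RR4 = 1220 / 2904.29 = 0.4201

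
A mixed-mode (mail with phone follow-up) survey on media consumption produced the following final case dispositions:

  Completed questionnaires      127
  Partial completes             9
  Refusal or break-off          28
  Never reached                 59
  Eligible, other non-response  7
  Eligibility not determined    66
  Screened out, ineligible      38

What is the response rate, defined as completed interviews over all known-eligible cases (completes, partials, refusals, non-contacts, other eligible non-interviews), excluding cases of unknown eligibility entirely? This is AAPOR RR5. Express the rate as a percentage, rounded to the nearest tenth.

Top → 127
Base → 127 + 9 + 28 + 59 + 7 = 230
RR5 = 127 / 230 = 0.5522

55.2%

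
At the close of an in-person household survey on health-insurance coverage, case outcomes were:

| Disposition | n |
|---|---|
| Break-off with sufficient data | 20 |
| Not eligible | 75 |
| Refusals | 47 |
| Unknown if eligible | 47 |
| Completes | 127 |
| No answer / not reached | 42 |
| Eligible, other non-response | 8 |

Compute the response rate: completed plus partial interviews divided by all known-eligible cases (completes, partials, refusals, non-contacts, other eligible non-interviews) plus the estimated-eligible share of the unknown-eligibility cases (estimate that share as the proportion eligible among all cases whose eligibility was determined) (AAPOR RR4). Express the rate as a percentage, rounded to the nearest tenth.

Top → 127 + 20 = 147
Determined eligible → 127 + 20 + 47 + 42 + 8 = 244
e = 244 / (244 + 75) = 244 / 319 = 0.7649
Eligible share of unknowns → 0.7649 × 47 = 35.95
Denominator → 244 + 35.95 = 279.95
RR4 = 147 / 279.95 = 0.5251

52.5%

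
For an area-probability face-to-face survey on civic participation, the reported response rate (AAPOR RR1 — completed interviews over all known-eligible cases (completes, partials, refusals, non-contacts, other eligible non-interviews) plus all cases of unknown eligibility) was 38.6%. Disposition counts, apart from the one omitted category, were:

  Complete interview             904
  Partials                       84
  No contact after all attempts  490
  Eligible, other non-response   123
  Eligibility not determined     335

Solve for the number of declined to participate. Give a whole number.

406

RR1 = 904 / D = 0.386
D = 904 / 0.386 = 2342.0
Remaining denominator categories sum to 1936
declined to participate = 2342.0 − 1936 ≈ 406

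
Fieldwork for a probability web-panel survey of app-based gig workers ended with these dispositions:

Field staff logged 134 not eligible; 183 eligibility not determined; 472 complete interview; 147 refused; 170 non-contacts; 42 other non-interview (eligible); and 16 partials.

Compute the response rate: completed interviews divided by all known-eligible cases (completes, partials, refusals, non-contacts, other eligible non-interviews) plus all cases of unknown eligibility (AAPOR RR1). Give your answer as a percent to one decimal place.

45.8%

Numerator: 472
Denom: 472 + 16 + 147 + 170 + 42 + 183 = 1030
RR1 = 472 / 1030 = 0.4583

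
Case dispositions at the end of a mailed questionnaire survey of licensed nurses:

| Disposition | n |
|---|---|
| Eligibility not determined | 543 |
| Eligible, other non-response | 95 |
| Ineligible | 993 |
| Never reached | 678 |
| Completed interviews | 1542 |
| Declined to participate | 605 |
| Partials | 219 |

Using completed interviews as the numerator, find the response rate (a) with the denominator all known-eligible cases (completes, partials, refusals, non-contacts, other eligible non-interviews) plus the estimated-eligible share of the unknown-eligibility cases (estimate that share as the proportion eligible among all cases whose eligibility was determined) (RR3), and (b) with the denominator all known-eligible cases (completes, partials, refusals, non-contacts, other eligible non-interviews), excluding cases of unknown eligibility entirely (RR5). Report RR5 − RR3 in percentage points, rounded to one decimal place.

5.7

Num = 1542
Known eligible = 1542 + 219 + 605 + 678 + 95 = 3139
e = 3139 / (3139 + 993) = 3139 / 4132 = 0.7597
Estimated eligible among unknowns = 0.7597 × 543 = 412.52
Base = 3139 + 412.52 = 3551.52
RR3 = 1542 / 3551.52 = 0.4342
Base = 1542 + 219 + 605 + 678 + 95 = 3139
RR5 = 1542 / 3139 = 0.4912
Difference = 49.12 − 43.42 = 5.70 percentage points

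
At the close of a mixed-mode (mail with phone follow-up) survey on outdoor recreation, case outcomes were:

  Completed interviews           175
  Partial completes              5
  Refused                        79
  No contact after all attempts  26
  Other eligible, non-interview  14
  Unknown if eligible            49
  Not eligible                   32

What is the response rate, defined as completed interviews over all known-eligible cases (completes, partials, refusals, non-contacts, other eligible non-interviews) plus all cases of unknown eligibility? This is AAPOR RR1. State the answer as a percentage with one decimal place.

Num → 175
Base → 175 + 5 + 79 + 26 + 14 + 49 = 348
RR1 = 175 / 348 = 0.5029

50.3%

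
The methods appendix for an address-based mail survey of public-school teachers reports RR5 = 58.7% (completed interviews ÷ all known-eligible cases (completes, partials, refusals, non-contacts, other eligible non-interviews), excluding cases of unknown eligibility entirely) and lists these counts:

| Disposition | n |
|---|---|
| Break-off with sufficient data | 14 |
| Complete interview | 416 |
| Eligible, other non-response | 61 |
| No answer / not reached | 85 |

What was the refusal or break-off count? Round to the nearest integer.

RR5 = 416 / D = 0.587
D = 416 / 0.587 = 708.7
Remaining denominator categories sum to 576
refusal or break-off = 708.7 − 576 ≈ 133

133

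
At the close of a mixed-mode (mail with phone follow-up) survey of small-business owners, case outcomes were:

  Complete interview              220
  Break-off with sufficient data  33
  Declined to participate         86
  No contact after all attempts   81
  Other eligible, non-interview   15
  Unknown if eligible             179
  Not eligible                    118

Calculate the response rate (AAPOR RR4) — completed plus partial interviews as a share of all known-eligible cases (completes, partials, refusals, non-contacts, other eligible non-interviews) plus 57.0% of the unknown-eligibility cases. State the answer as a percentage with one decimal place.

Numerator: 220 + 33 = 253
Eligible (known): 220 + 33 + 86 + 81 + 15 = 435
Eligible share of unknowns: 0.5700 × 179 = 102.03
Denom: 435 + 102.03 = 537.03
RR4 = 253 / 537.03 = 0.4711

47.1%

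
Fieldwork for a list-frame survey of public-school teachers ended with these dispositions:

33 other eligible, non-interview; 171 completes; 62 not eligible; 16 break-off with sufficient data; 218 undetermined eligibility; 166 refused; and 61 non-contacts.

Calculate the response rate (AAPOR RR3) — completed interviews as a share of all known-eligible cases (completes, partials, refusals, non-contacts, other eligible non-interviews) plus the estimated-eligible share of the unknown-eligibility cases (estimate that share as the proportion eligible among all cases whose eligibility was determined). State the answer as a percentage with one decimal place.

26.8%

Numerator → 171
Known eligible → 171 + 16 + 166 + 61 + 33 = 447
e = 447 / (447 + 62) = 447 / 509 = 0.8782
e × U → 0.8782 × 218 = 191.45
Base → 447 + 191.45 = 638.45
RR3 = 171 / 638.45 = 0.2678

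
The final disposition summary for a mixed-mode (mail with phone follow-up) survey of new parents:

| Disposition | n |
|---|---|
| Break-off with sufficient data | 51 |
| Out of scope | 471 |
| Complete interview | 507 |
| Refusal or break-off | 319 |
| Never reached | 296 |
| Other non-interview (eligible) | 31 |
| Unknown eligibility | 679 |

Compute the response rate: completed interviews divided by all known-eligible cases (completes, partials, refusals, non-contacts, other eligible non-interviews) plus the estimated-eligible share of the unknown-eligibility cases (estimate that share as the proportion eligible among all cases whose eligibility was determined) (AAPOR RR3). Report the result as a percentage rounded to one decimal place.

Top → 507
Known eligible → 507 + 51 + 319 + 296 + 31 = 1204
e = 1204 / (1204 + 471) = 1204 / 1675 = 0.7188
Estimated eligible among unknowns → 0.7188 × 679 = 488.07
Base → 1204 + 488.07 = 1692.07
RR3 = 507 / 1692.07 = 0.2996

30.0%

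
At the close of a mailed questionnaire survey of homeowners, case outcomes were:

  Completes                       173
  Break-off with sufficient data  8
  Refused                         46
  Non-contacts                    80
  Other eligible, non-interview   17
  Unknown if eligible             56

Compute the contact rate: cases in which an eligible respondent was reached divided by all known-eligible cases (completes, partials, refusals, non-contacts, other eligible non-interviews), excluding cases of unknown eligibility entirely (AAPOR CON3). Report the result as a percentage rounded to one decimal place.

Num: 173 + 8 + 46 + 17 = 244
Base: 173 + 8 + 46 + 80 + 17 = 324
CON3 = 244 / 324 = 0.7531

75.3%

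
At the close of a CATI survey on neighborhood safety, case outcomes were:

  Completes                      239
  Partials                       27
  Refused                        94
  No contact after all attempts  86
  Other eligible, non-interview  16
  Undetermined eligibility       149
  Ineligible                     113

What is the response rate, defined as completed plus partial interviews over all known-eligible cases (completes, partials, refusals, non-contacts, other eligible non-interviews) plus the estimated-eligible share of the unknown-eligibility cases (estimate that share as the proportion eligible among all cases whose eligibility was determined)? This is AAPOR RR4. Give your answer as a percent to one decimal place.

Num → 239 + 27 = 266
Determined eligible → 239 + 27 + 94 + 86 + 16 = 462
e = 462 / (462 + 113) = 462 / 575 = 0.8035
e × U → 0.8035 × 149 = 119.72
Base → 462 + 119.72 = 581.72
RR4 = 266 / 581.72 = 0.4573

45.7%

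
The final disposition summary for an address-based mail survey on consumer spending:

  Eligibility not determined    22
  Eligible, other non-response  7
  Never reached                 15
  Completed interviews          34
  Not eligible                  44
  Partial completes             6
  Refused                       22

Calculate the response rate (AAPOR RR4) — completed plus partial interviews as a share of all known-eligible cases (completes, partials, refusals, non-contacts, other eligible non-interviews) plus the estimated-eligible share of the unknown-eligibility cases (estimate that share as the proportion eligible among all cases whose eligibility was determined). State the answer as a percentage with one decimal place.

Numerator: 34 + 6 = 40
Determined eligible: 34 + 6 + 22 + 15 + 7 = 84
e = 84 / (84 + 44) = 84 / 128 = 0.6562
Eligible share of unknowns: 0.6562 × 22 = 14.44
Base: 84 + 14.44 = 98.44
RR4 = 40 / 98.44 = 0.4063

40.6%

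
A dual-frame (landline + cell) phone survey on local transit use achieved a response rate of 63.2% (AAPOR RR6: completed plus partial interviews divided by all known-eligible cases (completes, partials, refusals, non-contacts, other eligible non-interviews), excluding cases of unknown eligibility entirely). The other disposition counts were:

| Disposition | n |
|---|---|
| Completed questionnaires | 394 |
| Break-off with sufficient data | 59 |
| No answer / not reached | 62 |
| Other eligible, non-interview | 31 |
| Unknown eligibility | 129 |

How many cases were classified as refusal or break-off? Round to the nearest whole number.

171

Top = 394 + 59 = 453
RR6 = 453 / D = 0.632
D = 453 / 0.632 = 716.8
Remaining denominator categories sum to 546
refusal or break-off = 716.8 − 546 ≈ 171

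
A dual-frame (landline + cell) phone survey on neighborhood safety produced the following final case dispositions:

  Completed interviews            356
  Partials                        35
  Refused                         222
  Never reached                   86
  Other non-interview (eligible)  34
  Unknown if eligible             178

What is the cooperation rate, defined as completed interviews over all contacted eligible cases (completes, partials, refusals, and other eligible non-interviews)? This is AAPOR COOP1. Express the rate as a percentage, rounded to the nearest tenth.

55.0%

Num → 356
Denominator → 356 + 35 + 222 + 34 = 647
COOP1 = 356 / 647 = 0.5502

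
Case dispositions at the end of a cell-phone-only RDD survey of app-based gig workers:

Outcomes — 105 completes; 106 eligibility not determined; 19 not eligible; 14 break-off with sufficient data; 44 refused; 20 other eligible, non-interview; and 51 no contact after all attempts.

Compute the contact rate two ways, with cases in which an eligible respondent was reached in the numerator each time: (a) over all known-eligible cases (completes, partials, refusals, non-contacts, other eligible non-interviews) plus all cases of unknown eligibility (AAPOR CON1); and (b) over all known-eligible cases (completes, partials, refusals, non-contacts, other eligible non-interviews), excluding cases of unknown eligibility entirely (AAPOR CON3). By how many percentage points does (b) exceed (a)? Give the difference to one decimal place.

Top → 105 + 14 + 44 + 20 = 183
Base → 105 + 14 + 44 + 51 + 20 + 106 = 340
CON1 = 183 / 340 = 0.5382
Base → 105 + 14 + 44 + 51 + 20 = 234
CON3 = 183 / 234 = 0.7821
Difference = 78.21 − 53.82 = 24.39 percentage points

24.4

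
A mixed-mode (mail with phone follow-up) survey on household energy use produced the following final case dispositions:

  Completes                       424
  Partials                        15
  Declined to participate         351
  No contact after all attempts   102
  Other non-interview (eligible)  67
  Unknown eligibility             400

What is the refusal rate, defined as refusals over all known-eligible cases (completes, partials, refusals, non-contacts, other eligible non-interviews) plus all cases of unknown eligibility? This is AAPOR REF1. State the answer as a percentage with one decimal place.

Top: 351
Base: 424 + 15 + 351 + 102 + 67 + 400 = 1359
REF1 = 351 / 1359 = 0.2583

25.8%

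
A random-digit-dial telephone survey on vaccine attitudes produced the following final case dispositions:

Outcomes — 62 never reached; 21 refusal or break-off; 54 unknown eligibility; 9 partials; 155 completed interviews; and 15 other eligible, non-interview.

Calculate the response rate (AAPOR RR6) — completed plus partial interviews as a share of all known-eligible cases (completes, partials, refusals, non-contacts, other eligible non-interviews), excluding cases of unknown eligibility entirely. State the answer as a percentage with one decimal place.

Num = 155 + 9 = 164
Denominator = 155 + 9 + 21 + 62 + 15 = 262
RR6 = 164 / 262 = 0.6260

62.6%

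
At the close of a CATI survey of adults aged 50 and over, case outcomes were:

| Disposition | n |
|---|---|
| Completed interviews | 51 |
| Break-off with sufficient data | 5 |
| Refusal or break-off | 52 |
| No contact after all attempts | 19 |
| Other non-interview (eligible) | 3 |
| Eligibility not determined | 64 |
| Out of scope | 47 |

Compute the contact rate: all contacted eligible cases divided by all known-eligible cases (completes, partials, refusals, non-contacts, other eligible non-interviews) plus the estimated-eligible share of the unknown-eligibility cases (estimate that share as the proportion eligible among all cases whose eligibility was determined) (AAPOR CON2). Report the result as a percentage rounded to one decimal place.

62.7%

Numerator: 51 + 5 + 52 + 3 = 111
Determined eligible: 51 + 5 + 52 + 19 + 3 = 130
e = 130 / (130 + 47) = 130 / 177 = 0.7345
Estimated eligible among unknowns: 0.7345 × 64 = 47.01
Denom: 130 + 47.01 = 177.01
CON2 = 111 / 177.01 = 0.6271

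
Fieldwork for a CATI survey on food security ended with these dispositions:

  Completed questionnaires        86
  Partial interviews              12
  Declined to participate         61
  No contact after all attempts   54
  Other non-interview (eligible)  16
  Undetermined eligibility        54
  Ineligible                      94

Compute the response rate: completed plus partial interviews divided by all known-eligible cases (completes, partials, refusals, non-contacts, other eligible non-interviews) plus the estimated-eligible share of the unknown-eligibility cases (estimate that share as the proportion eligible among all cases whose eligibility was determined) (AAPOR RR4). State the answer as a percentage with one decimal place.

Top: 86 + 12 = 98
Eligible (known): 86 + 12 + 61 + 54 + 16 = 229
e = 229 / (229 + 94) = 229 / 323 = 0.7090
e × U: 0.7090 × 54 = 38.29
Denom: 229 + 38.29 = 267.29
RR4 = 98 / 267.29 = 0.3666

36.7%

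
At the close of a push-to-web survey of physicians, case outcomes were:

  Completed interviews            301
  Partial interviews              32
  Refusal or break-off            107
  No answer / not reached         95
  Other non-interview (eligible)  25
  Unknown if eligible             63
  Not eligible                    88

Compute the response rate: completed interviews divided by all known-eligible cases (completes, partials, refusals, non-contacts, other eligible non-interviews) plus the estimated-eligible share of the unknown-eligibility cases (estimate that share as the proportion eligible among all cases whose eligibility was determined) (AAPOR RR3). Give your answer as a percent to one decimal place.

Top = 301
Determined eligible = 301 + 32 + 107 + 95 + 25 = 560
e = 560 / (560 + 88) = 560 / 648 = 0.8642
Eligible share of unknowns = 0.8642 × 63 = 54.44
Denom = 560 + 54.44 = 614.44
RR3 = 301 / 614.44 = 0.4899

49.0%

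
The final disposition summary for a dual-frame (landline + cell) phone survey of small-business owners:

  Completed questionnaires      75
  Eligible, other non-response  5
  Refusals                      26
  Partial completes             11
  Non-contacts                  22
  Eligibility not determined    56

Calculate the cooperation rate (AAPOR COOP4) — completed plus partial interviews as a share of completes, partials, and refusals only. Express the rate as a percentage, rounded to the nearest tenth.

Numerator: 75 + 11 = 86
Base: 75 + 11 + 26 = 112
COOP4 = 86 / 112 = 0.7679

76.8%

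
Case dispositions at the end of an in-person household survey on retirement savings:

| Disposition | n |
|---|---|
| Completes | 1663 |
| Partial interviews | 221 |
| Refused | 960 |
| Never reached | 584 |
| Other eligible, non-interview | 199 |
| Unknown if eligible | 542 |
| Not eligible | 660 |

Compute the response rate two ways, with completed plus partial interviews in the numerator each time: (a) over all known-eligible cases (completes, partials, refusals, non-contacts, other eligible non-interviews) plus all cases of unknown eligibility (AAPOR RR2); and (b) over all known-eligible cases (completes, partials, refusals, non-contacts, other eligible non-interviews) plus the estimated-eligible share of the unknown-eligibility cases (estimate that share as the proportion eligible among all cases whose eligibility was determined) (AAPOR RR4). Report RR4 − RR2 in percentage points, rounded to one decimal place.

0.9

Num → 1663 + 221 = 1884
Base → 1663 + 221 + 960 + 584 + 199 + 542 = 4169
RR2 = 1884 / 4169 = 0.4519
Determined eligible → 1663 + 221 + 960 + 584 + 199 = 3627
e = 3627 / (3627 + 660) = 3627 / 4287 = 0.8460
Eligible share of unknowns → 0.8460 × 542 = 458.53
Base → 3627 + 458.53 = 4085.53
RR4 = 1884 / 4085.53 = 0.4611
Difference = 46.11 − 45.19 = 0.92 percentage points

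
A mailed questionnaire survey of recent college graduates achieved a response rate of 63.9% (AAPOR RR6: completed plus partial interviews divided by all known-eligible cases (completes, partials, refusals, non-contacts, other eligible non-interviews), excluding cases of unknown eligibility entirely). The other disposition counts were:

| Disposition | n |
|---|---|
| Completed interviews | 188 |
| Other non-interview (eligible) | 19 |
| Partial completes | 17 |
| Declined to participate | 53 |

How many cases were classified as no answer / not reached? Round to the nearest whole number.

44

Num = 188 + 17 = 205
RR6 = 205 / D = 0.639
D = 205 / 0.639 = 320.8
Rest of base = 277
no answer / not reached = 320.8 − 277 ≈ 44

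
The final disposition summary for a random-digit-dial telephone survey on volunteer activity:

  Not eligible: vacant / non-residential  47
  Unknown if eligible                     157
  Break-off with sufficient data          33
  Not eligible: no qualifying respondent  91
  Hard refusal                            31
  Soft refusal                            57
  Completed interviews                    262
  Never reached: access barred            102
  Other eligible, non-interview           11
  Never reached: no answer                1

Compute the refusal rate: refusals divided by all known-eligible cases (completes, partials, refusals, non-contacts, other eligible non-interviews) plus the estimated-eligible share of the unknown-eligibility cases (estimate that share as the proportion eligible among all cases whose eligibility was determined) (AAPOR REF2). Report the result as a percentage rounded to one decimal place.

Refusals = 31 + 57 = 88
Non-contacts = 1 + 102 = 103
Out of scope = 91 + 47 = 138
Top: 88
Eligible (known): 262 + 33 + 88 + 103 + 11 = 497
e = 497 / (497 + 138) = 497 / 635 = 0.7827
Estimated eligible among unknowns: 0.7827 × 157 = 122.88
Denom: 497 + 122.88 = 619.88
REF2 = 88 / 619.88 = 0.1420

14.2%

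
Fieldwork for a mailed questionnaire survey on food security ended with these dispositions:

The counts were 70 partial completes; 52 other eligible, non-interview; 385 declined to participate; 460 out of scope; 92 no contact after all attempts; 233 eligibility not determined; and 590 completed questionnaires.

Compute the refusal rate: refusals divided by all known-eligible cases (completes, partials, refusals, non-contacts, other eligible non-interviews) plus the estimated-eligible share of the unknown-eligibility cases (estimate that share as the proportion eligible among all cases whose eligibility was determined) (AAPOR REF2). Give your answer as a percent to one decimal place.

Numerator = 385
Known eligible = 590 + 70 + 385 + 92 + 52 = 1189
e = 1189 / (1189 + 460) = 1189 / 1649 = 0.7210
e × U = 0.7210 × 233 = 167.99
Denom = 1189 + 167.99 = 1356.99
REF2 = 385 / 1356.99 = 0.2837

28.4%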